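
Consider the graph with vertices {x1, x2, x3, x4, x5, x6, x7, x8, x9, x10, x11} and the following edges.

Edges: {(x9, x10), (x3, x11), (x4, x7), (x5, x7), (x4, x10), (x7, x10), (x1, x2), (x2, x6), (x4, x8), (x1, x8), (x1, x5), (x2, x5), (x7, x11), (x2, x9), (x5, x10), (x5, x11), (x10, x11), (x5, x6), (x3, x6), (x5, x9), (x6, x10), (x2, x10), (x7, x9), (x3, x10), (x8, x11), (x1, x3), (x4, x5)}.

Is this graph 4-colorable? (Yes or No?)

Yes

The chromatic number is 4. x4, x5, x7, x10 are pairwise adjacent (a clique of size 4), so at least 4 colors are needed.
4 colors suffice: color 1 → {x3, x5, x8}; color 2 → {x1, x10}; color 3 → {x2, x7}; color 4 → {x4, x6, x9, x11}.
That is already a proper 4-coloring.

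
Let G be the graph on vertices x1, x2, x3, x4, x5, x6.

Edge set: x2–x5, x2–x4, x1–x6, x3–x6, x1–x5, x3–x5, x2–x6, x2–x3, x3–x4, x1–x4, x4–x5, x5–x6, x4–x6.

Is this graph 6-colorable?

Yes

The chromatic number is 5. x2, x3, x4, x5, x6 are pairwise adjacent (a clique of size 5), so at least 5 colors are needed.
A valid assignment using 5 colors: x1=yellow, x2=purple, x3=yellow, x4=green, x5=blue, x6=red.
Since 6 ≥ 5, a proper 6-coloring certainly exists.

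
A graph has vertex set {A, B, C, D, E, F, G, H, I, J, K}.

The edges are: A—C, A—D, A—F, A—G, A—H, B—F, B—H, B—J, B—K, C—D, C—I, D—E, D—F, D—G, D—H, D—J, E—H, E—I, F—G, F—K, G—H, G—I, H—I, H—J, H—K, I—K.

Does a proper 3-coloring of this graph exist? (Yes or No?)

A, D, G, H are pairwise adjacent (a clique of size 4), so at least 4 colors are needed.
So 3 colors are not enough.

No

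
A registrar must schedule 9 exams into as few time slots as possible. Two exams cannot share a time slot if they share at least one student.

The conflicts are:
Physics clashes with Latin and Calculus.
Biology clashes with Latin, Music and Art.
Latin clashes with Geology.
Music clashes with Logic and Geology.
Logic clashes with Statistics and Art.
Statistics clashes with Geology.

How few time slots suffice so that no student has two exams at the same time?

Biology and Art conflict, so at least 2 time slots are needed.
2 time slots suffice: time slot 1 → {Physics, Biology, Logic, Geology}; time slot 2 → {Latin, Music, Statistics, Calculus, Art}. No two conflicting exams share a time slot.

2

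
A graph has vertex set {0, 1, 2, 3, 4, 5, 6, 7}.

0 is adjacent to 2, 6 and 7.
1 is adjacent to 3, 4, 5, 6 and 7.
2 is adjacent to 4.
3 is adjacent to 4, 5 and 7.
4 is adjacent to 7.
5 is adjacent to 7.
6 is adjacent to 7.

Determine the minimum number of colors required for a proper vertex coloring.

4

1, 3, 5, 7 form a clique, so at least 4 colors are needed.
4 colors suffice: color a → {2, 7}; color b → {0, 1}; color c → {3, 6}; color d → {4, 5}. Every edge joins two different colors.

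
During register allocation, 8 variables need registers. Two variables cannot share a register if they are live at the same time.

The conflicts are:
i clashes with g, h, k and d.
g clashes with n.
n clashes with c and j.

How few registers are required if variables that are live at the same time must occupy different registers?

i and k conflict, so at least 2 registers are needed.
2 registers suffice: register 1 → {i, n}; register 2 → {g, h, k, c, j, d}. Every pair that conflicts lands in different registers.

2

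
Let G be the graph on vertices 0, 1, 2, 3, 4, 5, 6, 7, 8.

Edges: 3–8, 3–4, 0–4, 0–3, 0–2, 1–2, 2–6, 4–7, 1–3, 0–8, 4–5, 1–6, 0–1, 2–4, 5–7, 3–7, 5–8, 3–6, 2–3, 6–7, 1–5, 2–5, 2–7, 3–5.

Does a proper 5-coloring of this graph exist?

The chromatic number is 5. 2, 3, 4, 5, 7 form a clique, so at least 5 colors are needed.
5 colors suffice: color a → {3}; color b → {2, 8}; color c → {0, 5, 6}; color d → {1, 4}; color e → {7}.
That is already a proper 5-coloring.

Yes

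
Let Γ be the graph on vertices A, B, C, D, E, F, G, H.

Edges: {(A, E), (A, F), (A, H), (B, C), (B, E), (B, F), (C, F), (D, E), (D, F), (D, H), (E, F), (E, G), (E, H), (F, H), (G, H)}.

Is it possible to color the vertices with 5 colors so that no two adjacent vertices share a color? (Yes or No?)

Yes

The chromatic number is 4. D, E, F, H are pairwise adjacent (a clique of size 4), so at least 4 colors are needed.
A valid assignment using 4 colors: A=4, B=3, C=2, D=4, E=2, F=1, G=1, H=3.
Since 5 ≥ 4, a proper 5-coloring certainly exists.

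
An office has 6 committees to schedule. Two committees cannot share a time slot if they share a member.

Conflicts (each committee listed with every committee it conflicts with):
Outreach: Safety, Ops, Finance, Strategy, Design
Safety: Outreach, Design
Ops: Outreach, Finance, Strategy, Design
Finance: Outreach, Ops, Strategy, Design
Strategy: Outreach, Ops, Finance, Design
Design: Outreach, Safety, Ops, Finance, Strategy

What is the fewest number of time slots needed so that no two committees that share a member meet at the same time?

5

Outreach, Ops, Finance, Strategy, Design all conflict with each other, so at least 5 time slots are needed.
Using 5 time slots: Outreach=2, Safety=3, Ops=5, Finance=3, Strategy=4, Design=1. No two conflicting committees share a time slot.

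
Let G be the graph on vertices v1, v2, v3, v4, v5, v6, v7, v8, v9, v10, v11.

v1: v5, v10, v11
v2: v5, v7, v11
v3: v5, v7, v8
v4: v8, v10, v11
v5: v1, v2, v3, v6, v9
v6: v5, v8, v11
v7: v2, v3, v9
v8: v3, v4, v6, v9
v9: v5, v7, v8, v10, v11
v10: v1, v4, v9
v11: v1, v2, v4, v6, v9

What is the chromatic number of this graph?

v2 and v11 are adjacent, so at least 2 colors are needed.
One proper 2-coloring: v1=B, v2=B, v3=B, v4=B, v5=R, v6=B, v7=R, v8=R, v9=B, v10=R, v11=R. Every edge joins two different colors.

2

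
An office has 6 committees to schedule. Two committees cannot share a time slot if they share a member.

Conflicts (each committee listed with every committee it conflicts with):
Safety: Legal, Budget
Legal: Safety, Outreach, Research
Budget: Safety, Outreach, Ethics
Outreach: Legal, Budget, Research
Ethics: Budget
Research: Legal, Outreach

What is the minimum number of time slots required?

Legal, Outreach, Research pairwise conflict, so at least 3 time slots are needed.
3 time slots suffice: Safety=2, Legal=1, Budget=1, Outreach=2, Ethics=2, Research=3. Each listed conflict is separated.

3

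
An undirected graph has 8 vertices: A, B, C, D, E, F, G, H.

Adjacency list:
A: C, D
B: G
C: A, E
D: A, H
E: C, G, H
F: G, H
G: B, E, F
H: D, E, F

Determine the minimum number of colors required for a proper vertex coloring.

3

The cycle H-E-C-A-D-H has odd length 5, so it cannot be 2-colored; at least 3 colors are needed.
3 colors suffice: color red → {C, G, H}; color blue → {A, B, E, F}; color green → {D}. No two adjacent vertices share a color.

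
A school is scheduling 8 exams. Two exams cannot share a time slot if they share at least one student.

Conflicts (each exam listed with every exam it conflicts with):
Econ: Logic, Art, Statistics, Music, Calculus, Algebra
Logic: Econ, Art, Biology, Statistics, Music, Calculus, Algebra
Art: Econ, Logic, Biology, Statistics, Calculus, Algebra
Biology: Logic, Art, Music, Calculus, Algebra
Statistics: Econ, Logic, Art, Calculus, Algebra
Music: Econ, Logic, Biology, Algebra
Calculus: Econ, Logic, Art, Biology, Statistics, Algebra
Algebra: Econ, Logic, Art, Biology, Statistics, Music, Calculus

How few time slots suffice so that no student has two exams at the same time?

Econ, Logic, Art, Statistics, Calculus, Algebra all conflict with each other, so at least 6 time slots are needed.
A valid assignment using 6 time slots: Econ=3, Logic=2, Art=4, Biology=3, Statistics=6, Music=4, Calculus=5, Algebra=1. Each listed conflict is separated.

6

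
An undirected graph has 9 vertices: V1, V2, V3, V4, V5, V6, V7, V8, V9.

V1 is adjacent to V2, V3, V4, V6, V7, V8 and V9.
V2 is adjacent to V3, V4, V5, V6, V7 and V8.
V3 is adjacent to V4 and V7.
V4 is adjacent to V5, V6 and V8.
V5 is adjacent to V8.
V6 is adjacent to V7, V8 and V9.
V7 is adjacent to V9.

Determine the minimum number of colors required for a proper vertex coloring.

5

V1, V2, V4, V6, V8 are mutually adjacent (a clique of size 5), so at least 5 colors are needed.
One proper 5-coloring: V1=B, V2=R, V3=Y, V4=G, V5=B, V6=Y, V7=G, V8=P, V9=R. Each edge has distinct colors on its endpoints.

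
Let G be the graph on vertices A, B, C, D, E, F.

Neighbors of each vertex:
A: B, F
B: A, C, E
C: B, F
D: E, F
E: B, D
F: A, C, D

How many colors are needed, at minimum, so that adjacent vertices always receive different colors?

3

The cycle A-F-D-E-B-A has odd length 5, so it cannot be 2-colored; at least 3 colors are needed.
3 colors suffice: color 1 → {B, F}; color 2 → {A, C, D}; color 3 → {E}. Each edge has distinct colors on its endpoints.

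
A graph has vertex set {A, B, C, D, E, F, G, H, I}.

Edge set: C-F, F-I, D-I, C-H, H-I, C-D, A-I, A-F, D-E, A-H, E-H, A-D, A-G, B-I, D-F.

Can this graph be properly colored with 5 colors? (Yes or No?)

Yes

The chromatic number is 4. A, D, F, I form a clique, so at least 4 colors are needed.
4 colors suffice: color 1 → {C, E, G, I}; color 2 → {B, D, H}; color 3 → {A}; color 4 → {F}.
Since 5 ≥ 4, a proper 5-coloring certainly exists.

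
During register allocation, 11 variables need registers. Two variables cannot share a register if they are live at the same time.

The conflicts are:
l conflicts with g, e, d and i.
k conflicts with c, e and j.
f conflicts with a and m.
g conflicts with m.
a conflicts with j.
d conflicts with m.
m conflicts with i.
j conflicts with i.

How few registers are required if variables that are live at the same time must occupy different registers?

The cycle i-j-k-e-l-i has odd length 5, so it cannot be 2-colored; at least 3 registers are needed.
3 registers suffice: register 1 → {l, k, a, m}; register 2 → {f, g, c, e, d, i}; register 3 → {j}. Each listed conflict is separated.

3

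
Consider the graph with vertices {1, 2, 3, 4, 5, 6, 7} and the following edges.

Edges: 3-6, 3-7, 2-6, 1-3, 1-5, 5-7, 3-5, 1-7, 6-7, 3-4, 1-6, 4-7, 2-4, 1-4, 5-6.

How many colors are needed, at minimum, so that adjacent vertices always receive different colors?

5

1, 3, 5, 6, 7 form a clique, so at least 5 colors are needed.
5 colors suffice: color red → {2, 7}; color blue → {4, 6}; color green → {1}; color yellow → {3}; color purple → {5}. No two adjacent vertices share a color.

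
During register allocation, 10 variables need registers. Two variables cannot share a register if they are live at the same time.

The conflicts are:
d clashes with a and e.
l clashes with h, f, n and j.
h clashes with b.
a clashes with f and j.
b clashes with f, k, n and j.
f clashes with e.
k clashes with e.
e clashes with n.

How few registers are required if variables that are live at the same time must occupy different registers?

2

f and e conflict, so at least 2 registers are needed.
A valid assignment using 2 registers: d=2, l=1, h=2, a=1, b=1, f=2, k=2, e=1, n=2, j=2. Each listed conflict is separated.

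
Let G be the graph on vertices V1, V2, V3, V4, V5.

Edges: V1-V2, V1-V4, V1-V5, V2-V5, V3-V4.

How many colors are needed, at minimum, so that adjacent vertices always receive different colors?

3

V1, V2, V5 form a triangle, so at least 3 colors are needed.
3 colors suffice: color 1 → {V1, V3}; color 2 → {V2, V4}; color 3 → {V5}. No two adjacent vertices share a color.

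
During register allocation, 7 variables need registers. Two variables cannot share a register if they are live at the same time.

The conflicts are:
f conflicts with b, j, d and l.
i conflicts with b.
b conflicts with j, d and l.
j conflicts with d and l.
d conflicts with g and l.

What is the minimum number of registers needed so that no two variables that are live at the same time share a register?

5

f, b, j, d, l pairwise conflict, so at least 5 registers are needed.
5 registers suffice: f=5, i=1, b=2, j=3, d=1, g=2, l=4. Every pair that conflicts lands in different registers.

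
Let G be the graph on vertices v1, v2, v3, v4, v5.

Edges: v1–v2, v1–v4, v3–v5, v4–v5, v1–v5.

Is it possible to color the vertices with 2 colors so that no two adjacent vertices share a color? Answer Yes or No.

No

v1, v4, v5 are pairwise adjacent, so at least 3 colors are needed.
So 2 colors are not enough.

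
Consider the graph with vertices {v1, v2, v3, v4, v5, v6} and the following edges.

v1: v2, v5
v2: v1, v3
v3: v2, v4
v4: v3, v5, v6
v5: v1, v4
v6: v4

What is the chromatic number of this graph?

The cycle v5-v4-v3-v2-v1-v5 has odd length 5, so it cannot be 2-colored; at least 3 colors are needed.
One proper 3-coloring: v1=3, v2=1, v3=2, v4=1, v5=2, v6=2. No two adjacent vertices share a color.

3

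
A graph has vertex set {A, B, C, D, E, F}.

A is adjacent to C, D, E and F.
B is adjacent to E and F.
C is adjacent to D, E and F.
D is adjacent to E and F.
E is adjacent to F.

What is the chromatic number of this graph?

A, C, D, E, F form a clique, so at least 5 colors are needed.
5 colors suffice: A=4, B=3, C=5, D=3, E=2, F=1. Every edge joins two different colors.

5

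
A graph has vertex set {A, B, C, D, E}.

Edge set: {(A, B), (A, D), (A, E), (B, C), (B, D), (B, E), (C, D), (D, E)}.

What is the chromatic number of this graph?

4

A, B, D, E form a clique, so at least 4 colors are needed.
4 colors suffice: color red → {B}; color blue → {D}; color green → {A, C}; color yellow → {E}. No two adjacent vertices share a color.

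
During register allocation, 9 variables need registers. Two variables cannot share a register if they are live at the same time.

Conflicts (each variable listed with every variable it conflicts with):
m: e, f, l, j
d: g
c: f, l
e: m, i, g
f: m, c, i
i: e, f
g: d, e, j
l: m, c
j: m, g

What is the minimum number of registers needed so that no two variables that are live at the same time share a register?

f and i conflict, so at least 2 registers are needed.
2 registers suffice: register 1 → {m, c, i, g}; register 2 → {d, e, f, l, j}. Each listed conflict is separated.

2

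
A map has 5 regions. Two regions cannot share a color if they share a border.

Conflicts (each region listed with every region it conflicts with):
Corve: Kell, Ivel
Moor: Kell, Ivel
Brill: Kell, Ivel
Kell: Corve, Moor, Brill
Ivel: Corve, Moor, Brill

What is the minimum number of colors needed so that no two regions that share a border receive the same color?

Corve and Kell conflict, so at least 2 colors are needed.
A valid assignment using 2 colors: Corve=2, Moor=2, Brill=2, Kell=1, Ivel=1. No two conflicting regions share a color.

2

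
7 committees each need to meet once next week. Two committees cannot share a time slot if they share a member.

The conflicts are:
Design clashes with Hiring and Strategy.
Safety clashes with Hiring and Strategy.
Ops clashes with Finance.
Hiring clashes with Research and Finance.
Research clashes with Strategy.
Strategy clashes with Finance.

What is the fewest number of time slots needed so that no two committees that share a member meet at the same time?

Safety and Strategy conflict, so at least 2 time slots are needed.
2 time slots suffice: Design=2, Safety=2, Ops=1, Hiring=1, Research=2, Strategy=1, Finance=2. Each listed conflict is separated.

2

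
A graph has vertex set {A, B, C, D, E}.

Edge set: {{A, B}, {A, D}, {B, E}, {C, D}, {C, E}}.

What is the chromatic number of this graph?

The cycle E-C-D-A-B-E has odd length 5, so it cannot be 2-colored; at least 3 colors are needed.
3 colors suffice: A=2, B=1, C=3, D=1, E=2. Each edge has distinct colors on its endpoints.

3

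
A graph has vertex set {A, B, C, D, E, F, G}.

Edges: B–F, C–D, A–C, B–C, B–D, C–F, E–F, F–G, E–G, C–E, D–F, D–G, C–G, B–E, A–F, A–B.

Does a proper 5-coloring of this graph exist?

The chromatic number is 4. A, B, C, F form a clique, so at least 4 colors are needed.
A valid assignment using 4 colors: A=4, B=3, C=1, D=4, E=4, F=2, G=3.
Since 5 ≥ 4, a proper 5-coloring certainly exists.

Yes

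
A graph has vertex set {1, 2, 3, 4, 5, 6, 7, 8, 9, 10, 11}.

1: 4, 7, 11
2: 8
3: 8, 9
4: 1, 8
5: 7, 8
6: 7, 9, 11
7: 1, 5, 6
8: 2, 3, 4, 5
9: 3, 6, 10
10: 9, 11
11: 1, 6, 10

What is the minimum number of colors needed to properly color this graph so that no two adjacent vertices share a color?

3

The cycle 5-8-4-1-7-5 has odd length 5, so it cannot be 2-colored; at least 3 colors are needed.
3 colors suffice: color a → {7, 8, 9, 11}; color b → {1, 2, 3, 5, 6, 10}; color c → {4}. Every edge joins two different colors.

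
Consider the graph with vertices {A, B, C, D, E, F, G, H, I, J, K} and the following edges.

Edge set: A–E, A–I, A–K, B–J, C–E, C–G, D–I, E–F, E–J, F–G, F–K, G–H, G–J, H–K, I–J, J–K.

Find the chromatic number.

2

D and I are adjacent, so at least 2 colors are needed.
2 colors suffice: color 1 → {A, C, D, F, H, J}; color 2 → {B, E, G, I, K}. Every edge joins two different colors.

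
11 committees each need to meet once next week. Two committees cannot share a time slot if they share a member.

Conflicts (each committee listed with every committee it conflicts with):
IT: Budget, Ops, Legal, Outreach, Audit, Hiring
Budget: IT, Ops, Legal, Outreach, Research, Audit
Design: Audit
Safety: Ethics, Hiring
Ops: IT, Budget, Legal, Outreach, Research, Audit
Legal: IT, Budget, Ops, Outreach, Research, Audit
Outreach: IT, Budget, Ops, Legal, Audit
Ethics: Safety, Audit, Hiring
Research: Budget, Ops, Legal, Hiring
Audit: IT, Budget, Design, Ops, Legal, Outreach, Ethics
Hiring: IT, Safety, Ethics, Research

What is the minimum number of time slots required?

IT, Budget, Ops, Legal, Outreach, Audit pairwise conflict, so at least 6 time slots are needed.
A valid assignment using 6 time slots: IT=3, Budget=5, Design=2, Safety=3, Ops=4, Legal=2, Outreach=6, Ethics=2, Research=3, Audit=1, Hiring=1. Every pair that conflicts lands in different time slots.

6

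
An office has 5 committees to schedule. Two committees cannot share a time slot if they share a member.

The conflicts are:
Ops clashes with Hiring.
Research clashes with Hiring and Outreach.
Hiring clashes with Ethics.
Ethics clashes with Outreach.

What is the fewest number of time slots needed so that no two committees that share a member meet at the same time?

2

Ops and Hiring conflict, so at least 2 time slots are needed.
2 time slots suffice: time slot 1 → {Hiring, Outreach}; time slot 2 → {Ops, Research, Ethics}. Each listed conflict is separated.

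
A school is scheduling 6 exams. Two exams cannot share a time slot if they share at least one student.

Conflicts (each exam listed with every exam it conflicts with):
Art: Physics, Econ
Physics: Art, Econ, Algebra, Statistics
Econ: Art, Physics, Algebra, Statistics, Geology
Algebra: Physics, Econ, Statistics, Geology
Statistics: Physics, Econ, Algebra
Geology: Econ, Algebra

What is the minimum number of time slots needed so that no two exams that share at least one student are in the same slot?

4

Physics, Econ, Algebra, Statistics all conflict with each other, so at least 4 time slots are needed.
A valid assignment using 4 time slots: Art=3, Physics=2, Econ=1, Algebra=3, Statistics=4, Geology=2. Every pair that conflicts lands in different time slots.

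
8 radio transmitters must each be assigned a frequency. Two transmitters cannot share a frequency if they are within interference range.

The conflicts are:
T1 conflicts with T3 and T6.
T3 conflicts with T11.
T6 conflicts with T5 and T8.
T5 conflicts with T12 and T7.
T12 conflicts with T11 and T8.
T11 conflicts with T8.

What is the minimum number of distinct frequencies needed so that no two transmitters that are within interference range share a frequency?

3

T12, T11, T8 are mutually in conflict, so at least 3 frequencies are needed.
Using 3 frequencies: T1=1, T3=3, T6=2, T5=1, T12=3, T11=2, T7=2, T8=1. Every pair that conflicts lands in different frequencies.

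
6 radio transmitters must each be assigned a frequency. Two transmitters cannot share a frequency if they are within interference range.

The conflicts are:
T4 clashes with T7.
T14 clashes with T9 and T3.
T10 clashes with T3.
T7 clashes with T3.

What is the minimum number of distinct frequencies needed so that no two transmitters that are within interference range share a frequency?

2

T14 and T3 conflict, so at least 2 frequencies are needed.
2 frequencies suffice: frequency 1 → {T4, T9, T3}; frequency 2 → {T14, T10, T7}. No two conflicting transmitters share a frequency.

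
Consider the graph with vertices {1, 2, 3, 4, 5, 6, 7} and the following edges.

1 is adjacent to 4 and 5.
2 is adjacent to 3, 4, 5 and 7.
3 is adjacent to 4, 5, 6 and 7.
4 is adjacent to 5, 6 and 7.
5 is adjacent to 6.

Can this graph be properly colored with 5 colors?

The chromatic number is 4. 2, 3, 4, 5 are mutually adjacent (a clique of size 4), so at least 4 colors are needed.
4 colors suffice: color red → {4}; color blue → {5, 7}; color green → {1, 3}; color yellow → {2, 6}.
Since 5 ≥ 4, a proper 5-coloring certainly exists.

Yes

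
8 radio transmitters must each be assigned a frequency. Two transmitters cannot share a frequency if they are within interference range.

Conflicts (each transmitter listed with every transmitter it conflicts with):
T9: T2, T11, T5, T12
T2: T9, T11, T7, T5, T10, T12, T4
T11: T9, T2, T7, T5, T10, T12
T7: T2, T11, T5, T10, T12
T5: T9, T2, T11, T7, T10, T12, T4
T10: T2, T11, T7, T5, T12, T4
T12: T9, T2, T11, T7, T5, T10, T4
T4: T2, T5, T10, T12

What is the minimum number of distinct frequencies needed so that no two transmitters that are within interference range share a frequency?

6

T2, T11, T7, T5, T10, T12 all conflict with each other, so at least 6 frequencies are needed.
A valid assignment using 6 frequencies: T9=4, T2=2, T11=5, T7=6, T5=1, T10=4, T12=3, T4=5. Every pair that conflicts lands in different frequencies.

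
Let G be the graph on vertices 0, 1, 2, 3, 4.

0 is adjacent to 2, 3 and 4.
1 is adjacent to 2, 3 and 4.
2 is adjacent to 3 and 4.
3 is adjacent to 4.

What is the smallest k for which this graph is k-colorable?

0, 2, 3, 4 form a clique, so at least 4 colors are needed.
One proper 4-coloring: 0=yellow, 1=yellow, 2=red, 3=blue, 4=green. No two adjacent vertices share a color.

4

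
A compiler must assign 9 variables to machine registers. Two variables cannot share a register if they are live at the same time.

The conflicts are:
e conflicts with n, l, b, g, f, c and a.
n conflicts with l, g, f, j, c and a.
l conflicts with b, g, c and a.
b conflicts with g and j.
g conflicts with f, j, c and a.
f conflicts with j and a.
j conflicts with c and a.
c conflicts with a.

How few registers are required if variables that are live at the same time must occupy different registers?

e, n, l, g, c, a pairwise conflict, so at least 6 registers are needed.
6 registers suffice: e=3, n=4, l=5, b=2, g=1, f=5, j=3, c=6, a=2. No two conflicting variables share a register.

6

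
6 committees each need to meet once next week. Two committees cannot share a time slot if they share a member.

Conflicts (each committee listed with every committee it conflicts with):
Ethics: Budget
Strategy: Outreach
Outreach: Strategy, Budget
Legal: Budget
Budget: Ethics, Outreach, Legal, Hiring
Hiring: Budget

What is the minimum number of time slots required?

2

Outreach and Budget conflict, so at least 2 time slots are needed.
2 time slots suffice: time slot 1 → {Strategy, Budget}; time slot 2 → {Ethics, Outreach, Legal, Hiring}. No two conflicting committees share a time slot.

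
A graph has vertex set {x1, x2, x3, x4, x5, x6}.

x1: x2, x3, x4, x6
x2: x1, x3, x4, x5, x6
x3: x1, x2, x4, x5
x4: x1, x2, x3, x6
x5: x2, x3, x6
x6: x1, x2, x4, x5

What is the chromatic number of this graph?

x1, x2, x3, x4 form a clique, so at least 4 colors are needed.
One proper 4-coloring: x1=3, x2=1, x3=2, x4=4, x5=3, x6=2. Each edge has distinct colors on its endpoints.

4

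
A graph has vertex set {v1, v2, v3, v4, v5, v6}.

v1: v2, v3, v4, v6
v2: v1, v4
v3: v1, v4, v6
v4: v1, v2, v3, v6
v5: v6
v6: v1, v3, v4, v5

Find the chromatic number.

4

v1, v3, v4, v6 form a clique, so at least 4 colors are needed.
4 colors suffice: color red → {v4, v5}; color blue → {v2, v6}; color green → {v1}; color yellow → {v3}. Every edge joins two different colors.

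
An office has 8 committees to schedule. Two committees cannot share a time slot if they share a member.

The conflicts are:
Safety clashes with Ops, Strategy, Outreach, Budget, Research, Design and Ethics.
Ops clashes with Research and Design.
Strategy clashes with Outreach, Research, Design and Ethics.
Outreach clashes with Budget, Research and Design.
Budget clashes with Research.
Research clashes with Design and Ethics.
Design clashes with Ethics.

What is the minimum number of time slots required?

Safety, Strategy, Outreach, Research, Design pairwise conflict, so at least 5 time slots are needed.
Using 5 time slots: Safety=1, Ops=4, Strategy=5, Outreach=4, Budget=3, Research=2, Design=3, Ethics=4. No two conflicting committees share a time slot.

5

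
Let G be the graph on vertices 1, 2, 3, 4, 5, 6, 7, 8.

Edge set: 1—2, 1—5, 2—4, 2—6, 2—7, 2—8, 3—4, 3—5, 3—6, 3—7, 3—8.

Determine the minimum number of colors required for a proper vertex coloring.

The cycle 3-5-1-2-6-3 has odd length 5, so it cannot be 2-colored; at least 3 colors are needed.
3 colors suffice: color a → {2, 3}; color b → {1, 4, 6, 7, 8}; color c → {5}. Every edge joins two different colors.

3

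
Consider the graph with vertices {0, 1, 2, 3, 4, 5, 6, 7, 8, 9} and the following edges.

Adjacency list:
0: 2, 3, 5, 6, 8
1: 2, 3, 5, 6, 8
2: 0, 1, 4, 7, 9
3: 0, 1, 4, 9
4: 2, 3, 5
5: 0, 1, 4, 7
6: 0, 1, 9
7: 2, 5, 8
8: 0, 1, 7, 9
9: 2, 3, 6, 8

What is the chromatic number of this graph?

2

1 and 6 are adjacent, so at least 2 colors are needed.
2 colors suffice: color red → {0, 1, 4, 7, 9}; color blue → {2, 3, 5, 6, 8}. Every edge joins two different colors.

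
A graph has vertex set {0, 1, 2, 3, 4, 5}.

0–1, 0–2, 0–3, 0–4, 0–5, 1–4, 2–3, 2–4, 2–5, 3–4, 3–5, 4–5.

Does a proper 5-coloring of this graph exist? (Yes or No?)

The chromatic number is 5. 0, 2, 3, 4, 5 are pairwise adjacent (a clique of size 5), so at least 5 colors are needed.
5 colors suffice: color red → {0}; color blue → {4}; color green → {1, 3}; color yellow → {2}; color purple → {5}.
That is already a proper 5-coloring.

Yes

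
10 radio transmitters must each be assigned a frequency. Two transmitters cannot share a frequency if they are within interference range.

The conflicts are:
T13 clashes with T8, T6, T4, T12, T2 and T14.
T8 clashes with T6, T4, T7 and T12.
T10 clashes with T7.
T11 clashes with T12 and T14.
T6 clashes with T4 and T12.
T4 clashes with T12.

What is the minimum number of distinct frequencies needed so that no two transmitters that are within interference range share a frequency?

5

T13, T8, T6, T4, T12 pairwise conflict, so at least 5 frequencies are needed.
A valid assignment using 5 frequencies: T13=1, T8=2, T10=2, T11=1, T6=4, T4=5, T7=1, T12=3, T2=2, T14=2. Every pair that conflicts lands in different frequencies.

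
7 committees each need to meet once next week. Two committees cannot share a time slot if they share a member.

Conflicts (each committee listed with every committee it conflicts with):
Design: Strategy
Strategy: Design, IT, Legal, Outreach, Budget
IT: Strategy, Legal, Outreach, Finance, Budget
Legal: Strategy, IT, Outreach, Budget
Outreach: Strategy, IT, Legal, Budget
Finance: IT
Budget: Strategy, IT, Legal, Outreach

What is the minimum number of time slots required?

Strategy, IT, Legal, Outreach, Budget all conflict with each other, so at least 5 time slots are needed.
Using 5 time slots: Design=1, Strategy=2, IT=1, Legal=5, Outreach=4, Finance=2, Budget=3. No two conflicting committees share a time slot.

5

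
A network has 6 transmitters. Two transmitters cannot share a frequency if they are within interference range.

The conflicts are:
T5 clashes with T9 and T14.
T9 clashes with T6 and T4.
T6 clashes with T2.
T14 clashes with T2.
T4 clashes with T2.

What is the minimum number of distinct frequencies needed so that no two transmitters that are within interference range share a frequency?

3

The cycle T9-T5-T14-T2-T6-T9 has odd length 5, so it cannot be 2-colored; at least 3 frequencies are needed.
3 frequencies suffice: T5=3, T9=1, T6=2, T14=2, T4=2, T2=1. Every pair that conflicts lands in different frequencies.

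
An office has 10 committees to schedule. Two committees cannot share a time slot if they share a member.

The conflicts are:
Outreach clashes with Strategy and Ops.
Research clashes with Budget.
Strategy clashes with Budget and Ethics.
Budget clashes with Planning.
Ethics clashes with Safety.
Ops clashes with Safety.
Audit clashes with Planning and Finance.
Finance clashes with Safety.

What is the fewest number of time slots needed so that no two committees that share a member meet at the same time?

The cycle Strategy-Ethics-Safety-Ops-Outreach-Strategy has odd length 5, so it cannot be 2-colored; at least 3 time slots are needed.
Using 3 time slots: Outreach=3, Research=1, Strategy=1, Budget=2, Ethics=2, Ops=2, Audit=1, Planning=3, Finance=2, Safety=1. Each listed conflict is separated.

3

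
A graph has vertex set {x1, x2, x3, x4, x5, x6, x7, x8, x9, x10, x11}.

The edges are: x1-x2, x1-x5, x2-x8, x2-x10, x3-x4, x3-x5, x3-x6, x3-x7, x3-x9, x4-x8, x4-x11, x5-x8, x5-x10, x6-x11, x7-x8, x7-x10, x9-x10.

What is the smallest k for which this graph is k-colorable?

2

x2 and x8 are adjacent, so at least 2 colors are needed.
A valid assignment using 2 colors: x1=1, x2=2, x3=1, x4=2, x5=2, x6=2, x7=2, x8=1, x9=2, x10=1, x11=1. No two adjacent vertices share a color.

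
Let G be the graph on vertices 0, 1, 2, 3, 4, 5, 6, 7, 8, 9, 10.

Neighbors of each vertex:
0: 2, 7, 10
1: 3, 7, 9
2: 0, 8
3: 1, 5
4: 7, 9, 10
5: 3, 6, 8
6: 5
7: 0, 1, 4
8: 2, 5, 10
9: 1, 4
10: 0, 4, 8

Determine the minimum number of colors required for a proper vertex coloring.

3

The cycle 5-8-10-0-7-1-3-5 has odd length 7, so it cannot be 2-colored; at least 3 colors are needed.
One proper 3-coloring: 0=a, 1=a, 2=b, 3=c, 4=a, 5=b, 6=a, 7=b, 8=a, 9=b, 10=b. Every edge joins two different colors.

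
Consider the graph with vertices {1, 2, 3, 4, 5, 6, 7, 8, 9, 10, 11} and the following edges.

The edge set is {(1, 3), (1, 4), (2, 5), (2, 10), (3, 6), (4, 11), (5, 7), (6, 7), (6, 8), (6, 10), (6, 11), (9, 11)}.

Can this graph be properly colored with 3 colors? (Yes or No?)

The chromatic number is 3. The cycle 11-6-3-1-4-11 has odd length 5, so it cannot be 2-colored; at least 3 colors are needed.
A valid assignment using 3 colors: 1=a, 2=c, 3=b, 4=c, 5=a, 6=a, 7=b, 8=b, 9=a, 10=b, 11=b.
That is already a proper 3-coloring.

Yes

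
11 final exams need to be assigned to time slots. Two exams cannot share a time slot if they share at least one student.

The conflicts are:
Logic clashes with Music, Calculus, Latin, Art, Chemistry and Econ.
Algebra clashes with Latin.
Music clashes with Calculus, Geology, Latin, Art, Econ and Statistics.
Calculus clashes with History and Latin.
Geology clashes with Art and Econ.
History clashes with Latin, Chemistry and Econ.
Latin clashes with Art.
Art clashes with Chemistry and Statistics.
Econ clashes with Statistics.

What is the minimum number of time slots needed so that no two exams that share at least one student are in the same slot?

4

Logic, Music, Latin, Art all conflict with each other, so at least 4 time slots are needed.
4 time slots suffice: time slot 1 → {Algebra, Music, History}; time slot 2 → {Latin, Chemistry, Econ}; time slot 3 → {Calculus, Art}; time slot 4 → {Logic, Geology, Statistics}. Every pair that conflicts lands in different time slots.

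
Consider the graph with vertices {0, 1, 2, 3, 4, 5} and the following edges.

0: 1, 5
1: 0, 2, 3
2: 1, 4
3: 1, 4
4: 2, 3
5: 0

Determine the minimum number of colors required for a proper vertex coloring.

0 and 5 are adjacent, so at least 2 colors are needed.
2 colors suffice: color a → {1, 4, 5}; color b → {0, 2, 3}. Each edge has distinct colors on its endpoints.

2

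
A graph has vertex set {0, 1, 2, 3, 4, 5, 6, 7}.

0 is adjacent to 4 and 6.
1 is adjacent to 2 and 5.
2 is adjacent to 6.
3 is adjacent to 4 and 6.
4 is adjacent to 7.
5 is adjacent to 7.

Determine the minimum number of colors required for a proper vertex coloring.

3

The cycle 5-7-4-0-6-2-1-5 has odd length 7, so it cannot be 2-colored; at least 3 colors are needed.
3 colors suffice: color a → {4, 5, 6}; color b → {0, 1, 3, 7}; color c → {2}. No two adjacent vertices share a color.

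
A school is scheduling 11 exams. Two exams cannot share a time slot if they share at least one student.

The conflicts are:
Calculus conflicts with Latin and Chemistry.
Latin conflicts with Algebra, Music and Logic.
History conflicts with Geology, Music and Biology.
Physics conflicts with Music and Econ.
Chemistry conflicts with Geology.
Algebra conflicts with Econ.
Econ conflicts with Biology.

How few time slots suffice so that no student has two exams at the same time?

3

The cycle Music-Latin-Algebra-Econ-Physics-Music has odd length 5, so it cannot be 2-colored; at least 3 time slots are needed.
3 time slots suffice: time slot 1 → {Latin, History, Chemistry, Econ}; time slot 2 → {Calculus, Geology, Algebra, Music, Logic, Biology}; time slot 3 → {Physics}. Each listed conflict is separated.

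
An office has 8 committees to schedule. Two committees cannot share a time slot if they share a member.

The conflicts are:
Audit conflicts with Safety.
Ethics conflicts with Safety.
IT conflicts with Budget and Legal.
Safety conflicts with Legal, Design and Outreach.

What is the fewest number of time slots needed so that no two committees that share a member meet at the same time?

2

Safety and Outreach conflict, so at least 2 time slots are needed.
2 time slots suffice: time slot 1 → {IT, Safety}; time slot 2 → {Audit, Ethics, Budget, Legal, Design, Outreach}. No two conflicting committees share a time slot.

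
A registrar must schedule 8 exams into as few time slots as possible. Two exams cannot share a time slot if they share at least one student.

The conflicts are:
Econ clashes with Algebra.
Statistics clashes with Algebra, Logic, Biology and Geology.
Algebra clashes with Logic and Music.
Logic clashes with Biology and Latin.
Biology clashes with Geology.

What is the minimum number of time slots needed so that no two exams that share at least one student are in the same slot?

Statistics, Biology, Geology pairwise conflict, so at least 3 time slots are needed.
3 time slots suffice: time slot 1 → {Econ, Statistics, Latin, Music}; time slot 2 → {Algebra, Biology}; time slot 3 → {Logic, Geology}. No two conflicting exams share a time slot.

3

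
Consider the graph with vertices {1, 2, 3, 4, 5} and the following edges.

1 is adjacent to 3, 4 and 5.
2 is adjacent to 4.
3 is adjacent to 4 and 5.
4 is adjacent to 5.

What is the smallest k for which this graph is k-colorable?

1, 3, 4, 5 are pairwise adjacent (a clique of size 4), so at least 4 colors are needed.
A valid assignment using 4 colors: 1=green, 2=blue, 3=blue, 4=red, 5=yellow. No two adjacent vertices share a color.

4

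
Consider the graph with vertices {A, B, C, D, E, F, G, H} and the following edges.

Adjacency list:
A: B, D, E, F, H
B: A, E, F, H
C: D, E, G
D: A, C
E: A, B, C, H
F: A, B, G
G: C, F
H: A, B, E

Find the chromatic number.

A, B, E, H are mutually adjacent (a clique of size 4), so at least 4 colors are needed.
A valid assignment using 4 colors: A=red, B=blue, C=red, D=blue, E=green, F=green, G=blue, H=yellow. No two adjacent vertices share a color.

4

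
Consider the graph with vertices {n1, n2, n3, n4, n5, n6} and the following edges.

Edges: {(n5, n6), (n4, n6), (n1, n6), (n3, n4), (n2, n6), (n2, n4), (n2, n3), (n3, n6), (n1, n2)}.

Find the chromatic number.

4

n2, n3, n4, n6 form a clique, so at least 4 colors are needed.
4 colors suffice: color 1 → {n6}; color 2 → {n2, n5}; color 3 → {n1, n3}; color 4 → {n4}. Each edge has distinct colors on its endpoints.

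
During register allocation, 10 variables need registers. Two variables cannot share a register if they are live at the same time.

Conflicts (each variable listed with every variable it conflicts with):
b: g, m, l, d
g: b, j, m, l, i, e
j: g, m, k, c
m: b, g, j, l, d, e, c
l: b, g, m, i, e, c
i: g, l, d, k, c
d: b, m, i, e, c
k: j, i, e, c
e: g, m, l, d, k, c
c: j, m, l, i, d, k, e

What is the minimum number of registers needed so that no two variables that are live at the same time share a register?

m, d, e, c pairwise conflict, so at least 4 registers are needed.
Using 4 registers: b=4, g=1, j=4, m=2, l=3, i=2, d=3, k=3, e=4, c=1. Every pair that conflicts lands in different registers.

4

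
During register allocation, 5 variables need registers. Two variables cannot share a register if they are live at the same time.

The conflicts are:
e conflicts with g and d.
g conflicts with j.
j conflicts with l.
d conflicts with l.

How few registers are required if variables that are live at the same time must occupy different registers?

The cycle e-g-j-l-d-e has odd length 5, so it cannot be 2-colored; at least 3 registers are needed.
3 registers suffice: register 1 → {j, d}; register 2 → {g, l}; register 3 → {e}. No two conflicting variables share a register.

3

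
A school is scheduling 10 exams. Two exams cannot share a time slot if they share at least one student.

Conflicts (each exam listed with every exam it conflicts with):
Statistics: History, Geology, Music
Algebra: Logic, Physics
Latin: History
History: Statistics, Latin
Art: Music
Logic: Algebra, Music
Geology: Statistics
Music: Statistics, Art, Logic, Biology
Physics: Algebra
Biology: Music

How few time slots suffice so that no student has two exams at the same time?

2

Algebra and Physics conflict, so at least 2 time slots are needed.
2 time slots suffice: time slot 1 → {Algebra, History, Geology, Music}; time slot 2 → {Statistics, Latin, Art, Logic, Physics, Biology}. Every pair that conflicts lands in different time slots.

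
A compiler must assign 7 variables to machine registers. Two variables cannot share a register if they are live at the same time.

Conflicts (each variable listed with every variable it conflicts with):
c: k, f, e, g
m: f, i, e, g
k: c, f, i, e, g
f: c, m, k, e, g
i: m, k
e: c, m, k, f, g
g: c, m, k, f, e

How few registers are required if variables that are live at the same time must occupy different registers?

5

c, k, f, e, g all conflict with each other, so at least 5 registers are needed.
Using 5 registers: c=5, m=1, k=1, f=3, i=2, e=4, g=2. Each listed conflict is separated.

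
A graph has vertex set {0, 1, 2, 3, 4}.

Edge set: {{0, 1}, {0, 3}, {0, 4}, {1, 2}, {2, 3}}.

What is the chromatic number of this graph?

2

0 and 1 are adjacent, so at least 2 colors are needed.
2 colors suffice: color a → {0, 2}; color b → {1, 3, 4}. Each edge has distinct colors on its endpoints.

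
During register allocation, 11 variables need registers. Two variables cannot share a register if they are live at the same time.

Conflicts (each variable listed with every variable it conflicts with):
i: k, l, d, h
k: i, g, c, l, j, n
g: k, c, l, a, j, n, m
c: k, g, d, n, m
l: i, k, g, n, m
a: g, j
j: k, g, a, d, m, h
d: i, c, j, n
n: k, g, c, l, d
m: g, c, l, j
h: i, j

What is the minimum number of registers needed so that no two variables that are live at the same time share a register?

k, g, c, n pairwise conflict, so at least 4 registers are needed.
4 registers suffice: register 1 → {i, g}; register 2 → {k, a, d, m, h}; register 3 → {j, n}; register 4 → {c, l}. Each listed conflict is separated.

4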